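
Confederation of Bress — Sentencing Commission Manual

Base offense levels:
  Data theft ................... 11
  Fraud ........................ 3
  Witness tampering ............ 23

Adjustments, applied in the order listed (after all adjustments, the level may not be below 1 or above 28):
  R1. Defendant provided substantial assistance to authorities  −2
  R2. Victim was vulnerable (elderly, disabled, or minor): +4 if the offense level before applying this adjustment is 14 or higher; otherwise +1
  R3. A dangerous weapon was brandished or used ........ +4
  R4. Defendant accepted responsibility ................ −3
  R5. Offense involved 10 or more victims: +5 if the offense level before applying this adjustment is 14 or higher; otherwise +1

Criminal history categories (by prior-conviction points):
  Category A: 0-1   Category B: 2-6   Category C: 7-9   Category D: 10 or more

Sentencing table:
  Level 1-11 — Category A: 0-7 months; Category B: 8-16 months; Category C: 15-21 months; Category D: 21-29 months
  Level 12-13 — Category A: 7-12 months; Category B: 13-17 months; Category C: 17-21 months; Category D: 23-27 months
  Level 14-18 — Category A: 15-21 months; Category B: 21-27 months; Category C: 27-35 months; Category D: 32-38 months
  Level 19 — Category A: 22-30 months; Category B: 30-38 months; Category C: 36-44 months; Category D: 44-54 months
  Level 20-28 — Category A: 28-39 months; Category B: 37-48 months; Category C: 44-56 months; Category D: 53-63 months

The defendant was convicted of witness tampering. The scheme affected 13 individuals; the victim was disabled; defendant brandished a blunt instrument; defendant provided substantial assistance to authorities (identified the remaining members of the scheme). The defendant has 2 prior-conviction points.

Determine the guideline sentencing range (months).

37-48 months

Base offense level for witness tampering: 23.
R1 applies: 23 − 2 = 21.
R2 applies (level before this adjustment is 21 ≥ 14, so +4): 21 + 4 = 25.
R3 applies: 25 + 4 = 29.
R4 does not apply.
R5 applies (level before this adjustment is 29 ≥ 14, so +5): 29 + 5 = 34.
Level 34 exceeds the maximum of 28; capped at 28.
Final offense level: 28.
Criminal history: 2 prior points → Category B (2-6).
Level 28 falls in the 20-28 band.
Grid: Level 20-28 × Category B = 37-48 months.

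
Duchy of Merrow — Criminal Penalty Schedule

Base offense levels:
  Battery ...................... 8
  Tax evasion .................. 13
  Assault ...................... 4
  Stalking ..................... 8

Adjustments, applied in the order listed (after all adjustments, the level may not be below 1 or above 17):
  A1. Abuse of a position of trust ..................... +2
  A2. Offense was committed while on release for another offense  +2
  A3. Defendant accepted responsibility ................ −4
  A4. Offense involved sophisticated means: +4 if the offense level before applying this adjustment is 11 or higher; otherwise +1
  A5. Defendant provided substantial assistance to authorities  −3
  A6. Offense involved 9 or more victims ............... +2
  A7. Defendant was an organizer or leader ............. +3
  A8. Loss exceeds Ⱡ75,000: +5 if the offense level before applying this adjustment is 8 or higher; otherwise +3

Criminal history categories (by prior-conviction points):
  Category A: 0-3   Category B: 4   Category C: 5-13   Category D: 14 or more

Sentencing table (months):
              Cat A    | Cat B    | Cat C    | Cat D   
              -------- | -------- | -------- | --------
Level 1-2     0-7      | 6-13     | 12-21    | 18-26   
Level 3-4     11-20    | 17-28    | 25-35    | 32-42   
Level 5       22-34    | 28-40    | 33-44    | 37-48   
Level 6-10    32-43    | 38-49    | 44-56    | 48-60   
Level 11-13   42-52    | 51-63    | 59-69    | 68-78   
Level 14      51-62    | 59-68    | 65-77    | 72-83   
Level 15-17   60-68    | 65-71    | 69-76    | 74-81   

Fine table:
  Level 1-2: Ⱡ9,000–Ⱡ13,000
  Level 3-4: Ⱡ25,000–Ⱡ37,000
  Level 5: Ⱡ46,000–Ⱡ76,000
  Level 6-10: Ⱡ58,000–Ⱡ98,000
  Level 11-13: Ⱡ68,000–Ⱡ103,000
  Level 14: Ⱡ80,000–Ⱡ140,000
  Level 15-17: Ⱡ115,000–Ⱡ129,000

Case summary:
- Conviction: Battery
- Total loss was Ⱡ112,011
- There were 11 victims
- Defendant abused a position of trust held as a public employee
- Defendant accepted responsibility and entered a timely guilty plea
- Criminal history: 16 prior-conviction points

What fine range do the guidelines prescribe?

Base offense level for battery: 8.
A1 applies: 8 + 2 = 10.
A2 does not apply.
A3 applies: 10 − 4 = 6.
A5 does not apply.
A6 applies: 6 + 2 = 8.
A8 applies (level before this adjustment is 8 ≥ 8, so +5): 8 + 5 = 13.
Final offense level: 13.
Level 13 falls in the 11-13 band.
Fine table: Level 11-13 → Ⱡ68,000–Ⱡ103,000.

Ⱡ68,000–Ⱡ103,000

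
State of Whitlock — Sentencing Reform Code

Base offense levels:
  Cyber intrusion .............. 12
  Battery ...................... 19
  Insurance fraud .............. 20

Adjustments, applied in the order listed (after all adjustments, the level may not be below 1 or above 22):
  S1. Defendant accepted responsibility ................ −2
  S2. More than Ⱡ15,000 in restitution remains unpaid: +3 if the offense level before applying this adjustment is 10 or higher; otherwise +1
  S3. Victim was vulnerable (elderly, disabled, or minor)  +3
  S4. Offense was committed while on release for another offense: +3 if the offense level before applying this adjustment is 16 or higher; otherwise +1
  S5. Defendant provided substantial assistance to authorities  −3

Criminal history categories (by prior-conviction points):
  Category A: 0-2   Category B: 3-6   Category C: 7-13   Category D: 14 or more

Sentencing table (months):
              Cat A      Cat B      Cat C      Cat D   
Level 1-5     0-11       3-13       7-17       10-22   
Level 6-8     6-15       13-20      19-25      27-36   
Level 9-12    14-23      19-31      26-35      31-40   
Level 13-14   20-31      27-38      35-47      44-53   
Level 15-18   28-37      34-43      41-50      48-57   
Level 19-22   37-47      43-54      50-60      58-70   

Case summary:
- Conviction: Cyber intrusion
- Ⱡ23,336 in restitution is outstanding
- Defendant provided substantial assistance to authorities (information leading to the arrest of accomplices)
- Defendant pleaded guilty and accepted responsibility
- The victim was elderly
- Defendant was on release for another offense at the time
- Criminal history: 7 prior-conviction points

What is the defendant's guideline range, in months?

41-50 months

Base offense level for cyber intrusion: 12.
S1 applies: 12 − 2 = 10.
S2 applies (level before this adjustment is 10 ≥ 10, so +3): 10 + 3 = 13.
S3 applies: 13 + 3 = 16.
S4 applies (level before this adjustment is 16 ≥ 16, so +3): 16 + 3 = 19.
S5 applies: 19 − 3 = 16.
Final offense level: 16.
Criminal history: 7 prior points → Category C (7-13).
Level 16 falls in the 15-18 band.
Grid: Level 15-18 × Category C = 41-50 months.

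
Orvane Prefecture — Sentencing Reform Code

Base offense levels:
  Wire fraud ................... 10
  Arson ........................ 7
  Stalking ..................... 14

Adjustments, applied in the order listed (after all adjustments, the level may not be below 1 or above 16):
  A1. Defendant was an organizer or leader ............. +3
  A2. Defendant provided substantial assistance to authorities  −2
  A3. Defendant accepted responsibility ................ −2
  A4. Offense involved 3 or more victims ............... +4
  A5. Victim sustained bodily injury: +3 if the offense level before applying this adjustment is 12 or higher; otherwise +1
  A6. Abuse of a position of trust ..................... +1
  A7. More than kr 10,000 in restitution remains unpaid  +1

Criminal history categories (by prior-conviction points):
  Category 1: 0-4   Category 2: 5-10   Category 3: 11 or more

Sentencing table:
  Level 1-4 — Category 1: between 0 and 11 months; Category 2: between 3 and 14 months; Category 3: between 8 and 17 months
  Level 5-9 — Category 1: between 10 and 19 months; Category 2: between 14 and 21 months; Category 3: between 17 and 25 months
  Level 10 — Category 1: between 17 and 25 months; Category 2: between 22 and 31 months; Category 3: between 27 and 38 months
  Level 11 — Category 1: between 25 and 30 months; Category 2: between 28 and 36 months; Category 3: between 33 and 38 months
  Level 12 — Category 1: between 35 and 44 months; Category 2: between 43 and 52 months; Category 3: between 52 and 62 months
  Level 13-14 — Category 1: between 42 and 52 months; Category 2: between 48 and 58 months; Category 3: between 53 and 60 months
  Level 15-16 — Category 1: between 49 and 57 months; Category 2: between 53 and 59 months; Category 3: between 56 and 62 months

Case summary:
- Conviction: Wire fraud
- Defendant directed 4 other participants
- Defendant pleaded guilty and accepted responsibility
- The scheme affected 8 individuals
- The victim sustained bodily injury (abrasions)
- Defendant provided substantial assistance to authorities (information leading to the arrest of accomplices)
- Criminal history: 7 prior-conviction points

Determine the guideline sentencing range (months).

Base offense level for wire fraud: 10.
A1 applies: 10 + 3 = 13.
A2 applies: 13 − 2 = 11.
A3 applies: 11 − 2 = 9.
A4 applies: 9 + 4 = 13.
A5 applies (level before this adjustment is 13 ≥ 12, so +3): 13 + 3 = 16.
Final offense level: 16.
Criminal history: 7 prior points → Category 2 (5-10).
Level 16 falls in the 15-16 band.
Grid: Level 15-16 × Category 2 = 53-59 months.

53-59 months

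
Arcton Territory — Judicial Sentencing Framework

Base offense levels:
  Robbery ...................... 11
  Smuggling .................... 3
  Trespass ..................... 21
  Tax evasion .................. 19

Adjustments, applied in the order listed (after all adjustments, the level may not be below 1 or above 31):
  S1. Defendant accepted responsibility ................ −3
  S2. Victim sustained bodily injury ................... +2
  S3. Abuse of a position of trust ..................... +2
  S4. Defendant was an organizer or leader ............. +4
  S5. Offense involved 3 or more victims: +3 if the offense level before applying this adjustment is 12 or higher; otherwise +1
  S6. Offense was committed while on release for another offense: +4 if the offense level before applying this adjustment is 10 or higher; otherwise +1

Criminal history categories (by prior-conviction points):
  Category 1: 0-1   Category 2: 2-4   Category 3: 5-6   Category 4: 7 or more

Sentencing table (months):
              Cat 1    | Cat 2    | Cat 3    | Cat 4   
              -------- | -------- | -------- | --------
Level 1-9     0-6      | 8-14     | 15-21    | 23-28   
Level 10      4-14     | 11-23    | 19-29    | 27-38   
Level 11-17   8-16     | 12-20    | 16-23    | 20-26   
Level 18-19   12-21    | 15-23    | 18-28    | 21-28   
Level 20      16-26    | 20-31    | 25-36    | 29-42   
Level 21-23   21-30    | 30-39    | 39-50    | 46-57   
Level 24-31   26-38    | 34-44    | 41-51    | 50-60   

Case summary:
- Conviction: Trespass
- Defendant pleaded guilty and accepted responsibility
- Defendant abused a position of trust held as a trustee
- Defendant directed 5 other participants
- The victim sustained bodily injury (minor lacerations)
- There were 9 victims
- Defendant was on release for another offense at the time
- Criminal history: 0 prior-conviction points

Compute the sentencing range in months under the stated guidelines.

Base offense level for trespass: 21.
S1 applies: 21 − 3 = 18.
S2 applies: 18 + 2 = 20.
S3 applies: 20 + 2 = 22.
S4 applies: 22 + 4 = 26.
S5 applies (level before this adjustment is 26 ≥ 12, so +3): 26 + 3 = 29.
S6 applies (level before this adjustment is 29 ≥ 10, so +4): 29 + 4 = 33.
Level 33 exceeds the maximum of 31; capped at 31.
Final offense level: 31.
Criminal history: 0 prior points → Category 1 (0-1).
Level 31 falls in the 24-31 band.
Grid: Level 24-31 × Category 1 = 26-38 months.

26-38 months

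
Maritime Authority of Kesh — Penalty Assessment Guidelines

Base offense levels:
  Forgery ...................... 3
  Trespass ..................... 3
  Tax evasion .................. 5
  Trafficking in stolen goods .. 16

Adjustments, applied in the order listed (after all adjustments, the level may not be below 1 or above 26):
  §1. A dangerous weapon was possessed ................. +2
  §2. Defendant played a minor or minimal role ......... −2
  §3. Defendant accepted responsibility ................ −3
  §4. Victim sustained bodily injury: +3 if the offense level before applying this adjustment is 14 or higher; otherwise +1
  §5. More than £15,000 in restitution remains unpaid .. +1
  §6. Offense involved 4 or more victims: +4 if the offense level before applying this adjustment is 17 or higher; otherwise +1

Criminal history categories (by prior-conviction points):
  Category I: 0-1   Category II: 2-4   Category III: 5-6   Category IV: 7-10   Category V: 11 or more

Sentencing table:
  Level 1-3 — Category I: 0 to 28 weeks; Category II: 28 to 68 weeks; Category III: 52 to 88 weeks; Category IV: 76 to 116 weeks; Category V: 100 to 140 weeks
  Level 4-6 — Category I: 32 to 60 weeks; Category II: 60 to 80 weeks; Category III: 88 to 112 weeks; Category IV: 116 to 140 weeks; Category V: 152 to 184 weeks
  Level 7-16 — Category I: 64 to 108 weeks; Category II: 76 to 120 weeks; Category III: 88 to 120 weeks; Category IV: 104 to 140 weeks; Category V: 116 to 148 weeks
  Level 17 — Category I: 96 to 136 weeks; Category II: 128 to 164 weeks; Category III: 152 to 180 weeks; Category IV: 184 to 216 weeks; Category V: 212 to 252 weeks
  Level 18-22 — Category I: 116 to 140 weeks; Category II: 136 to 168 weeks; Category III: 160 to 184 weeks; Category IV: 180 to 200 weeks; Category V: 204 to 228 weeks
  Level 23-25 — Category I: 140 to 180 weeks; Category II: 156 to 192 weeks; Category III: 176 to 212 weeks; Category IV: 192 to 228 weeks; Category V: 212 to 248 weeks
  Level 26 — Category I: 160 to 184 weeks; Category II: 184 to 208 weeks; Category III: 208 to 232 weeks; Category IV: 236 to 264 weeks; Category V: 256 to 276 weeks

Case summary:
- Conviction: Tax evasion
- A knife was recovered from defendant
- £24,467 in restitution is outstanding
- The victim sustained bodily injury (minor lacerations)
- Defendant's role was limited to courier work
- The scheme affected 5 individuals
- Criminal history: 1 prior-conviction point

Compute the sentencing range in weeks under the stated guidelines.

64-108 weeks

Base offense level for tax evasion: 5.
§1 applies: 5 + 2 = 7.
§2 applies: 7 − 2 = 5.
§3 does not apply.
§4 applies (level before this adjustment is 5 < 14, so +1): 5 + 1 = 6.
§5 applies: 6 + 1 = 7.
§6 applies (level before this adjustment is 7 < 17, so +1): 7 + 1 = 8.
Final offense level: 8.
Criminal history: 1 prior point → Category I (0-1).
Level 8 falls in the 7-16 band.
Grid: Level 7-16 × Category I = 64-108 weeks.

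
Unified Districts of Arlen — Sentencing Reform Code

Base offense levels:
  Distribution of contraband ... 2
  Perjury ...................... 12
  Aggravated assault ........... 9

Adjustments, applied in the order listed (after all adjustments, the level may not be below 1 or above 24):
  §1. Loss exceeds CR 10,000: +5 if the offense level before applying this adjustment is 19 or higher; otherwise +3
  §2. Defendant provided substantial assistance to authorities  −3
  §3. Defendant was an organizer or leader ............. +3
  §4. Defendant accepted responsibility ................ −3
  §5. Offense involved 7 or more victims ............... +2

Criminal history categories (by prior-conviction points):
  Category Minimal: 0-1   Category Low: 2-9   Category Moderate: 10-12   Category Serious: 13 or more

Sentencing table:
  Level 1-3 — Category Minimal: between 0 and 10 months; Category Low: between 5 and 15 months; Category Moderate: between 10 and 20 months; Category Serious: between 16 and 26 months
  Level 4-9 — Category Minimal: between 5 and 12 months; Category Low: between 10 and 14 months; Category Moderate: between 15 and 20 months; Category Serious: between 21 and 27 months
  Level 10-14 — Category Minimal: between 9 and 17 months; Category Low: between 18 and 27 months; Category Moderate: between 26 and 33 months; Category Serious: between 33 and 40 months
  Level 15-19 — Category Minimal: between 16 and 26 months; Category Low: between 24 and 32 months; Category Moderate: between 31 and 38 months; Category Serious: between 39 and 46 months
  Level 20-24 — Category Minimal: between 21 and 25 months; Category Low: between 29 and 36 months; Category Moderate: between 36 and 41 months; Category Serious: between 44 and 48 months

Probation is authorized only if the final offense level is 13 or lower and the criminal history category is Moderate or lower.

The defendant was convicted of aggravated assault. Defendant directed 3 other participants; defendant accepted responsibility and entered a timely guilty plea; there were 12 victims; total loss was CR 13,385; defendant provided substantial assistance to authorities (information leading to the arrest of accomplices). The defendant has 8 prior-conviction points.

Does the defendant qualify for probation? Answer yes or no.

Base offense level for aggravated assault: 9.
§1 applies (level before this adjustment is 9 < 19, so +3): 9 + 3 = 12.
§2 applies: 12 − 3 = 9.
§3 applies: 9 + 3 = 12.
§4 applies: 12 − 3 = 9.
§5 applies: 9 + 2 = 11.
Final offense level: 11.
Criminal history: 8 prior points → Category Low (2-9).
Level 11 falls in the 10-14 band.
Grid: Level 10-14 × Category Low = 18-27 months.
Probation check: level 11 ≤ 13 and category Low ≤ Moderate → eligible.

Yes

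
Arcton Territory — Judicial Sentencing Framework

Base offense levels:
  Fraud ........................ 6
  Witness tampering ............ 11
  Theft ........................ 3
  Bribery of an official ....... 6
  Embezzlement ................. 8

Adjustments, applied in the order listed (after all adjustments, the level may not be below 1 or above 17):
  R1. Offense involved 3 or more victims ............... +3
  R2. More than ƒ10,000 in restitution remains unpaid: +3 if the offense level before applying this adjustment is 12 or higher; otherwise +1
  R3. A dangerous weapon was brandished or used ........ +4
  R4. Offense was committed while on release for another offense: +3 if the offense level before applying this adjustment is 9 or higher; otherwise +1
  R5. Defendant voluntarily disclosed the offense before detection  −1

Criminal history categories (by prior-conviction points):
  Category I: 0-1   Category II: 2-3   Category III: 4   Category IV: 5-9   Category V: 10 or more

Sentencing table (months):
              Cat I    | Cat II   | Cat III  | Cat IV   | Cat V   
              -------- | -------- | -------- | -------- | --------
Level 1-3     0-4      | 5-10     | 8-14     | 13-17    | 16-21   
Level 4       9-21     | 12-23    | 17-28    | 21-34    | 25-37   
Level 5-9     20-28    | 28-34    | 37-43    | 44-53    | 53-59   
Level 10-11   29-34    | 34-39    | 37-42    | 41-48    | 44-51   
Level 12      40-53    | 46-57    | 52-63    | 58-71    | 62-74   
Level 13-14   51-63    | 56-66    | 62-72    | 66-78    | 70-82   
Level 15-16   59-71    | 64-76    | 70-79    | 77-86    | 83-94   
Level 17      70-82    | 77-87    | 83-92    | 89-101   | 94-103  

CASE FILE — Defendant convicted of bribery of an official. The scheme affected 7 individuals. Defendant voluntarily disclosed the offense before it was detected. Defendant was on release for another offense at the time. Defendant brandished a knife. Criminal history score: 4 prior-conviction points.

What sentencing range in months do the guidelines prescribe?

Base offense level for bribery of an official: 6.
R1 applies: 6 + 3 = 9.
R2 does not apply.
R3 applies: 9 + 4 = 13.
R4 applies (level before this adjustment is 13 ≥ 9, so +3): 13 + 3 = 16.
R5 applies: 16 − 1 = 15.
Final offense level: 15.
Criminal history: 4 prior points → Category III (4).
Level 15 falls in the 15-16 band.
Grid: Level 15-16 × Category III = 70-79 months.

70-79 months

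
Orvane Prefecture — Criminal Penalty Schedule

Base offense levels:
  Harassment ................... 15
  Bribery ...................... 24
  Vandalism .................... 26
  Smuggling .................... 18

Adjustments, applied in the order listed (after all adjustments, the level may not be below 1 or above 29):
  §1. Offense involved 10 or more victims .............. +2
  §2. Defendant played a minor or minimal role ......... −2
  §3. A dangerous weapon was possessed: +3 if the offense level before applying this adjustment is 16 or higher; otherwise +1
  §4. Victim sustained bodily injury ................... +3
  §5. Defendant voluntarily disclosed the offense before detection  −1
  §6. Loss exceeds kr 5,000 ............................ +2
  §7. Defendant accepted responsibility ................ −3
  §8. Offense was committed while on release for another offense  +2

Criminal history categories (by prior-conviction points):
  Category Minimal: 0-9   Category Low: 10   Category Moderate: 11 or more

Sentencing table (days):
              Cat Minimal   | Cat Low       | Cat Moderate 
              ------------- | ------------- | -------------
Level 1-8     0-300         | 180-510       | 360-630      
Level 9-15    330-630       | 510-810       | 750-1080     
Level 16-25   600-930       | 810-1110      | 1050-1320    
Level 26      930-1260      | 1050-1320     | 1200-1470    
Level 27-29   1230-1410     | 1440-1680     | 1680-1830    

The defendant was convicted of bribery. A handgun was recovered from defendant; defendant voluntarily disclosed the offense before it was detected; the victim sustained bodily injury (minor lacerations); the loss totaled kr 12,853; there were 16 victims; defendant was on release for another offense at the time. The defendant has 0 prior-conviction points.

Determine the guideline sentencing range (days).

Base offense level for bribery: 24.
§1 applies: 24 + 2 = 26.
§2 does not apply.
§3 applies (level before this adjustment is 26 ≥ 16, so +3): 26 + 3 = 29.
§4 applies: 29 + 3 = 32.
§5 applies: 32 − 1 = 31.
§6 applies: 31 + 2 = 33.
§7 does not apply.
§8 applies: 33 + 2 = 35.
Level 35 exceeds the maximum of 29; capped at 29.
Final offense level: 29.
Criminal history: 0 prior points → Category Minimal (0-9).
Level 29 falls in the 27-29 band.
Grid: Level 27-29 × Category Minimal = 1230-1410 days.

1230-1410 days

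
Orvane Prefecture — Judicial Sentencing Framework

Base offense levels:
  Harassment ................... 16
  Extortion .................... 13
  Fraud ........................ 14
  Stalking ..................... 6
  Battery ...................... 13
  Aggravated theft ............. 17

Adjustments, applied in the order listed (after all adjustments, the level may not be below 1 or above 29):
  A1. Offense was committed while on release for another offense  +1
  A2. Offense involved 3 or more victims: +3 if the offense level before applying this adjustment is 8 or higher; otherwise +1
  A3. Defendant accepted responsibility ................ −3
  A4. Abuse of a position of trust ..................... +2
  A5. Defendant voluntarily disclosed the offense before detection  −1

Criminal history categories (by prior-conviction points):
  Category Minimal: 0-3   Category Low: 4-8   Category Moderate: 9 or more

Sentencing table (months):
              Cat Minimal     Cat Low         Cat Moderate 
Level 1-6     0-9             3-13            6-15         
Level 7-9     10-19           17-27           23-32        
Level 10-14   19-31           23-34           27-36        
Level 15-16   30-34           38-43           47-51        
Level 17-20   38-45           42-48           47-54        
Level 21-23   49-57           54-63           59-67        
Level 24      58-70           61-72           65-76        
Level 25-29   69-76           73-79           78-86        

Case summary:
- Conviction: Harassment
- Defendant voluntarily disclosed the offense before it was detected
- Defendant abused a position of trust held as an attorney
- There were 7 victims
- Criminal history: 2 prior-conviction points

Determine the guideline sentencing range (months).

Base offense level for harassment: 16.
A1 does not apply.
A2 applies (level before this adjustment is 16 ≥ 8, so +3): 16 + 3 = 19.
A3 does not apply.
A4 applies: 19 + 2 = 21.
A5 applies: 21 − 1 = 20.
Final offense level: 20.
Criminal history: 2 prior points → Category Minimal (0-3).
Level 20 falls in the 17-20 band.
Grid: Level 17-20 × Category Minimal = 38-45 months.

38-45 months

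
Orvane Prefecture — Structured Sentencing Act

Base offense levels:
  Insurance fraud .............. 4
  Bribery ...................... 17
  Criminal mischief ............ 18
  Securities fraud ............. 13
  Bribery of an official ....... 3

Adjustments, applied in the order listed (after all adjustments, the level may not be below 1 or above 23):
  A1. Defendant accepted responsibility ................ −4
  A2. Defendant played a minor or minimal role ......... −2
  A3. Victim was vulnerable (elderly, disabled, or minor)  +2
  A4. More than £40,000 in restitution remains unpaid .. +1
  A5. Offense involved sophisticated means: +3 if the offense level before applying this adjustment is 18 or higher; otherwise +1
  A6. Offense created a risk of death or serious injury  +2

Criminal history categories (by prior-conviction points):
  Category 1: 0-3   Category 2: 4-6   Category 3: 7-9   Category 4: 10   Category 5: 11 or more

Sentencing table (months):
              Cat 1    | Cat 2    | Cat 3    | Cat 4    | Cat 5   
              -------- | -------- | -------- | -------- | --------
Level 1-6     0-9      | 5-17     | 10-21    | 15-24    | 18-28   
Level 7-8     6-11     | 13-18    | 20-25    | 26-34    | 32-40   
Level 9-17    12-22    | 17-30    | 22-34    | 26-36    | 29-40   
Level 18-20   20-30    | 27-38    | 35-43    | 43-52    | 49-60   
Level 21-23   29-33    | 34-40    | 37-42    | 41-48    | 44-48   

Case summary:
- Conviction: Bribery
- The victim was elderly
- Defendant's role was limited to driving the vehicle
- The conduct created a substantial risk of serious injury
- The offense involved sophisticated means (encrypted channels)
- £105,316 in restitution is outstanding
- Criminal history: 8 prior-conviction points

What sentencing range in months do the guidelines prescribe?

37-42 months

Base offense level for bribery: 17.
A1 does not apply.
A2 applies: 17 − 2 = 15.
A3 applies: 15 + 2 = 17.
A4 applies: 17 + 1 = 18.
A5 applies (level before this adjustment is 18 ≥ 18, so +3): 18 + 3 = 21.
A6 applies: 21 + 2 = 23.
Final offense level: 23.
Criminal history: 8 prior points → Category 3 (7-9).
Level 23 falls in the 21-23 band.
Grid: Level 21-23 × Category 3 = 37-42 months.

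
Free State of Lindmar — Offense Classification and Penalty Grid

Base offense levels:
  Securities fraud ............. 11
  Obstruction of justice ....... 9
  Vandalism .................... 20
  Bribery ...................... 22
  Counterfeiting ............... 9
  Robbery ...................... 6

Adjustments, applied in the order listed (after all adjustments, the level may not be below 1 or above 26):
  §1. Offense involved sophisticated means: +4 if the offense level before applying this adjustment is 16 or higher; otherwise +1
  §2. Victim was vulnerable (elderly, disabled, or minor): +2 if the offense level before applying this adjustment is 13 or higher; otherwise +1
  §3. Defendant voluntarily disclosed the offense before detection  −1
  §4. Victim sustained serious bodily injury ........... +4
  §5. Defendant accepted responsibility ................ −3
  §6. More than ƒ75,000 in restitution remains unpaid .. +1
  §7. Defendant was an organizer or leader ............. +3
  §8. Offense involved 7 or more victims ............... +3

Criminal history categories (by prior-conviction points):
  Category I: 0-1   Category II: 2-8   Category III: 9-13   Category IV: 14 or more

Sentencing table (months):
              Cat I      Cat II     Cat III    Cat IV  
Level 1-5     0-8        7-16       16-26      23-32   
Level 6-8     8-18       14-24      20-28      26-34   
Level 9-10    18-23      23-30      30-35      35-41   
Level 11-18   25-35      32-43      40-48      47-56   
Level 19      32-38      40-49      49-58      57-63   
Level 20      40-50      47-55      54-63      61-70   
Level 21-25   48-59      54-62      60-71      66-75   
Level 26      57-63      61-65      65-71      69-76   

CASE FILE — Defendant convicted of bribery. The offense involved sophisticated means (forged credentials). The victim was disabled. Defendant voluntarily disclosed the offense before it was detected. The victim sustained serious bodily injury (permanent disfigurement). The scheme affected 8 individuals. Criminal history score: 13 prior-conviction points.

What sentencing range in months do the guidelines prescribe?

Base offense level for bribery: 22.
§1 applies (level before this adjustment is 22 ≥ 16, so +4): 22 + 4 = 26.
§2 applies (level before this adjustment is 26 ≥ 13, so +2): 26 + 2 = 28.
§3 applies: 28 − 1 = 27.
§4 applies: 27 + 4 = 31.
§5 does not apply.
§6 does not apply.
§8 applies: 31 + 3 = 34.
Level 34 exceeds the maximum of 26; capped at 26.
Final offense level: 26.
Criminal history: 13 prior points → Category III (9-13).
Level 26 falls in the 26 band.
Grid: Level 26 × Category III = 65-71 months.

65-71 months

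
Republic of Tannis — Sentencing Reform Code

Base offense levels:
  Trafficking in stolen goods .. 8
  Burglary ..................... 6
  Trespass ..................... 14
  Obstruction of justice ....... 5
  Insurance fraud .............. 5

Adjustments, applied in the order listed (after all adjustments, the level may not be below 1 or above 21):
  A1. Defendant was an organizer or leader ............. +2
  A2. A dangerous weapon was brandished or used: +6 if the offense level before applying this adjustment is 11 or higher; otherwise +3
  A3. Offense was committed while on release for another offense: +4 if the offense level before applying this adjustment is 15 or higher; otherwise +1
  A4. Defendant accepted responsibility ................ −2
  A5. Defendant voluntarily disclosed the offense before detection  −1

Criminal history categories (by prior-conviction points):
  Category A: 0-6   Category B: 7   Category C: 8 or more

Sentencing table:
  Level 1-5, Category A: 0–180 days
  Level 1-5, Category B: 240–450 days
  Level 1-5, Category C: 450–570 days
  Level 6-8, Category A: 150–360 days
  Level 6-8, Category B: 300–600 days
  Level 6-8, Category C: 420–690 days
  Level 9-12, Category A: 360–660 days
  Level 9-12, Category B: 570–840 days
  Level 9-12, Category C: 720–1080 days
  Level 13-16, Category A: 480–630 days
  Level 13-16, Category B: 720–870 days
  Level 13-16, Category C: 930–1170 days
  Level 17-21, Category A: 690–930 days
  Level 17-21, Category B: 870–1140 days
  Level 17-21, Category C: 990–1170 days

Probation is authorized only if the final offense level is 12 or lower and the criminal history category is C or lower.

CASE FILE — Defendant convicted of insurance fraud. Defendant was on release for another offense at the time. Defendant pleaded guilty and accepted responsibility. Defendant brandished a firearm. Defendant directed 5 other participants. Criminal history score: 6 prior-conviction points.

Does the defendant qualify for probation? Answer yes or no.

Base offense level for insurance fraud: 5.
A1 applies: 5 + 2 = 7.
A2 applies (level before this adjustment is 7 < 11, so +3): 7 + 3 = 10.
A3 applies (level before this adjustment is 10 < 15, so +1): 10 + 1 = 11.
A4 applies: 11 − 2 = 9.
A5 does not apply.
Final offense level: 9.
Criminal history: 6 prior points → Category A (0-6).
Level 9 falls in the 9-12 band.
Grid: Level 9-12 × Category A = 360-660 days.
Probation check: level 9 ≤ 12 and category A ≤ C → eligible.

Yes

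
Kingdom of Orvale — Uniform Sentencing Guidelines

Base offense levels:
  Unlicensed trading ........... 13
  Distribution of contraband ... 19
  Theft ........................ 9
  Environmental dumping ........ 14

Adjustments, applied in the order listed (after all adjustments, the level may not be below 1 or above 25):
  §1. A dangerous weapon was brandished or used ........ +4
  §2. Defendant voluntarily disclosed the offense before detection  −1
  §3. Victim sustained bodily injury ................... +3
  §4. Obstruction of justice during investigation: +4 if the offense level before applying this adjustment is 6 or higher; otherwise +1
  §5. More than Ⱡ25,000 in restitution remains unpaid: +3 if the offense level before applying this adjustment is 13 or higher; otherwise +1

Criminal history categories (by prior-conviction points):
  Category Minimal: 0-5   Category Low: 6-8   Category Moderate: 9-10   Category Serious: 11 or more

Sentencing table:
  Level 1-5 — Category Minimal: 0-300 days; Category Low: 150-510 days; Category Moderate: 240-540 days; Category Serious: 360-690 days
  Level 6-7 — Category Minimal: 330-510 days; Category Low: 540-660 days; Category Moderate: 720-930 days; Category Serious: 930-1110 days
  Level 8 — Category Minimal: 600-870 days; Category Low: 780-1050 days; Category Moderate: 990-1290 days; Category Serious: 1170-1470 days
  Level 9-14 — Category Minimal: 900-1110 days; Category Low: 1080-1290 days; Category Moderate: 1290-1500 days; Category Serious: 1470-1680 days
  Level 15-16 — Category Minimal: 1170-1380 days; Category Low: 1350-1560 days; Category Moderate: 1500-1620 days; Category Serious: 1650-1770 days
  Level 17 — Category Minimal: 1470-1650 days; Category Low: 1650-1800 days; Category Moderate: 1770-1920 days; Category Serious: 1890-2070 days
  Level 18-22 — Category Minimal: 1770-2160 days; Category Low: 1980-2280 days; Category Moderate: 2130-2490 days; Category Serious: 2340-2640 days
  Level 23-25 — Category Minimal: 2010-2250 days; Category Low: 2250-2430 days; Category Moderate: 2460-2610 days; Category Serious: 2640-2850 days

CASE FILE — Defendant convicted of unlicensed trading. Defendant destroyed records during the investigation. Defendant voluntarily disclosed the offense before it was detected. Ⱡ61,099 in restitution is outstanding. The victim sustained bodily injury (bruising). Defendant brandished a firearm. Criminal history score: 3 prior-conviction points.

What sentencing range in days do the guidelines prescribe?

2010-2250 days

Base offense level for unlicensed trading: 13.
§1 applies: 13 + 4 = 17.
§2 applies: 17 − 1 = 16.
§3 applies: 16 + 3 = 19.
§4 applies (level before this adjustment is 19 ≥ 6, so +4): 19 + 4 = 23.
§5 applies (level before this adjustment is 23 ≥ 13, so +3): 23 + 3 = 26.
Level 26 exceeds the maximum of 25; capped at 25.
Final offense level: 25.
Criminal history: 3 prior points → Category Minimal (0-5).
Level 25 falls in the 23-25 band.
Grid: Level 23-25 × Category Minimal = 2010-2250 days.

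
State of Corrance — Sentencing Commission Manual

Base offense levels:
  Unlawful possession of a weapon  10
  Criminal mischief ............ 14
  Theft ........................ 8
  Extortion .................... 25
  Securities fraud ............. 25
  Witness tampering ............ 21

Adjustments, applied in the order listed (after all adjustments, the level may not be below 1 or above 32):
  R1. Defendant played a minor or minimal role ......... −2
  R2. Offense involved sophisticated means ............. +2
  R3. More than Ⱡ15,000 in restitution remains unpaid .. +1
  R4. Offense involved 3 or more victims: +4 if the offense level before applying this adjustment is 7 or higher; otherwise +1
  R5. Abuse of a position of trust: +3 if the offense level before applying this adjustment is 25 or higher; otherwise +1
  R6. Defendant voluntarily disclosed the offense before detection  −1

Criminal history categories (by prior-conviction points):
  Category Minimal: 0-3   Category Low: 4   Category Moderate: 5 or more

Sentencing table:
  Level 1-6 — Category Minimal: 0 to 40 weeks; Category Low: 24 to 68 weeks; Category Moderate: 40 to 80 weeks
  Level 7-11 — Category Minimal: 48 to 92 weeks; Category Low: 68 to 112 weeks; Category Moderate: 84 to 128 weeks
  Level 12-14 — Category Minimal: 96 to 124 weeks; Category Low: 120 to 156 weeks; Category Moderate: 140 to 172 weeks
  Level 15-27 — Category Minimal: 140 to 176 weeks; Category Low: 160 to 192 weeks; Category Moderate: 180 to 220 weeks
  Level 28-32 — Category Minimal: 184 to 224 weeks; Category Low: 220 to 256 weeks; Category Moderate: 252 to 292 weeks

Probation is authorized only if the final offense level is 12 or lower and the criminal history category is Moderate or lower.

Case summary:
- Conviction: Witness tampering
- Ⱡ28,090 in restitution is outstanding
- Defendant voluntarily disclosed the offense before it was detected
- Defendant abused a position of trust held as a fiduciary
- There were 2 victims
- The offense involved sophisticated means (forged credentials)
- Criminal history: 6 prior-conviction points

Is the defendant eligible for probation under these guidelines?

No

Base offense level for witness tampering: 21.
R2 applies: 21 + 2 = 23.
R3 applies: 23 + 1 = 24.
R4 does not apply.
R5 applies (level before this adjustment is 24 < 25, so +1): 24 + 1 = 25.
R6 applies: 25 − 1 = 24.
Final offense level: 24.
Criminal history: 6 prior points → Category Moderate (5+).
Level 24 falls in the 15-27 band.
Grid: Level 15-27 × Category Moderate = 180-220 weeks.
Probation check: level 24 > 12 and category Moderate ≤ Moderate → not eligible.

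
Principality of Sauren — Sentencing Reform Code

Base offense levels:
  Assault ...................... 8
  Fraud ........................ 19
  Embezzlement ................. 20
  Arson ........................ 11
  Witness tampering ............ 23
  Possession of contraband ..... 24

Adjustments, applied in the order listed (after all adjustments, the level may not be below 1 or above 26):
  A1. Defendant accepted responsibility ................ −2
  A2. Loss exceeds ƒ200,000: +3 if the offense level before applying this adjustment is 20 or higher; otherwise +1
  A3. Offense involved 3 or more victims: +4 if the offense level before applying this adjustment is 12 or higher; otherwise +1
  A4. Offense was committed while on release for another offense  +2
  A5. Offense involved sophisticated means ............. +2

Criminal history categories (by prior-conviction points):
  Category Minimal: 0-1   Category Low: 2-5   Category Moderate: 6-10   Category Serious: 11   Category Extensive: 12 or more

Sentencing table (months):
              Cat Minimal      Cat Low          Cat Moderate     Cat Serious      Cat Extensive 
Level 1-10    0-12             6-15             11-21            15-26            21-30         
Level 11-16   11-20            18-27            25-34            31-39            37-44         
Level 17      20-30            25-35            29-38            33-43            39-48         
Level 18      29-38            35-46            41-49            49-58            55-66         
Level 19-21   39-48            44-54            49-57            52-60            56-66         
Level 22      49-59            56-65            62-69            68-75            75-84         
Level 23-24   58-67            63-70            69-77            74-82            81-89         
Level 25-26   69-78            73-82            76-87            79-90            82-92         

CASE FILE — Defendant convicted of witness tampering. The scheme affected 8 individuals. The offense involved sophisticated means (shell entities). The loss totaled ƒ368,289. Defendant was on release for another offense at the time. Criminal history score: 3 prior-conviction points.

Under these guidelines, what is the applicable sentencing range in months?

73-82 months

Base offense level for witness tampering: 23.
A1 does not apply.
A2 applies (level before this adjustment is 23 ≥ 20, so +3): 23 + 3 = 26.
A3 applies (level before this adjustment is 26 ≥ 12, so +4): 26 + 4 = 30.
A4 applies: 30 + 2 = 32.
A5 applies: 32 + 2 = 34.
Level 34 exceeds the maximum of 26; capped at 26.
Final offense level: 26.
Criminal history: 3 prior points → Category Low (2-5).
Level 26 falls in the 25-26 band.
Grid: Level 25-26 × Category Low = 73-82 months.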